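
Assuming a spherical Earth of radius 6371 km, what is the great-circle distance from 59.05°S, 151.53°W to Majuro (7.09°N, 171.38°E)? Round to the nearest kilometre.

Δλ = 171.38 − -151.53 = 322.91°; wrapped into (−180°, 180°]: -37.09°.
Δφ = 7.09 − -59.05 = 66.14°.
a = sin²(Δφ/2) + cos φ₁ · cos φ₂ · sin²(Δλ/2) = 0.349374.
c = 2·atan2(√a, √(1−a)) = 1.26479 rad → d = 6371·c ≈ 8057.98 km.

8058 km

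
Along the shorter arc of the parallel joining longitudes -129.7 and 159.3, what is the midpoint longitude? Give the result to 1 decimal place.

Signed shortest Δλ from -129.7° to +159.3° is -71.0°.
Midpoint longitude = -129.7° + (-71.0°)/2 = -129.7° − 35.5° = -165.2°.
(The naïve average (-129.7 + +159.3)/2 = 14.8° is on the wrong side of the globe.)

-165.2°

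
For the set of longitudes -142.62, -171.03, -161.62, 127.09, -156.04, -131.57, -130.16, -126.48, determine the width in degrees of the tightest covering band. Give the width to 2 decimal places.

106.43°

Sort the longitudes: -171.03°, -161.62°, -156.04°, -142.62°, -131.57°, -130.16°, -126.48°, +127.09°.
Eastward gaps between consecutive values (wrapping around): 9.41°, 5.58°, 13.42°, 11.05°, 1.41°, 3.68°, 253.57°, 61.88°.
Largest gap = 253.57° ⇒ minimal covering band is its complement: 360° − 253.57° = 106.43°.
Band runs from +127.09° eastward to -126.48°, crossing the antimeridian.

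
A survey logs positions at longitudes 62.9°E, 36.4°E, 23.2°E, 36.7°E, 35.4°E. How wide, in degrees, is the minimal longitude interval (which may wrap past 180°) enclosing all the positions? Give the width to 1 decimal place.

39.7°

Sort the longitudes: +23.2°, +35.4°, +36.4°, +36.7°, +62.9°.
Eastward gaps between consecutive values (wrapping around): 12.2°, 1.0°, 0.3°, 26.2°, 320.3°.
Largest gap = 320.3° ⇒ minimal covering band is its complement: 360° − 320.3° = 39.7°.
Band runs from +23.2° eastward to +62.9°.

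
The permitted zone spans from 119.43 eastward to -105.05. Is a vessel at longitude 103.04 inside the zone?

Band width going east from +119.43° to -105.05°: ((-105.05 − 119.43) mod 360) = 135.52°.
Offset of +103.04° east of the west edge: ((103.04 − 119.43) mod 360) = 343.61°.
343.61° > 135.52° ⇒ outside.

No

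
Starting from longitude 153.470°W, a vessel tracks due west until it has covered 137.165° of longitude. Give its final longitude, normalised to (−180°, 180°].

Start at -153.470°; shift −137.165° → -290.635°.
-290.635° lies outside (−180°, 180°]; add 360° → +69.365°.

69.365°E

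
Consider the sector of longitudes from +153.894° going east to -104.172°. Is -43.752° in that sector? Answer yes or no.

No

Band width going east from +153.894° to -104.172°: ((-104.172 − 153.894) mod 360) = 101.934°.
Offset of -43.752° east of the west edge: ((-43.752 − 153.894) mod 360) = 162.354°.
162.354° > 101.934° ⇒ outside.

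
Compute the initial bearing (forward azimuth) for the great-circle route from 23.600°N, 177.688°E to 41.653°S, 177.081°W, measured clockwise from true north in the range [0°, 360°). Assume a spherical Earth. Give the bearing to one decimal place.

Δλ = -177.081 − 177.688 = -354.769°; wrapped into (−180°, 180°]: 5.231°.
θ = atan2( sin Δλ · cos φ₂ , cos φ₁ · sin φ₂ − sin φ₁ · cos φ₂ · cos Δλ )
  = atan2(0.06812, -0.90692) = 175.704° → normalised to [0°, 360°): 175.704°.

175.7°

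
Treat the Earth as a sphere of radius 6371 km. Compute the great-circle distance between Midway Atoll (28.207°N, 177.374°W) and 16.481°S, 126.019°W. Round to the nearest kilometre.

7430 km

Δλ = -126.019 − -177.374 = 51.355°.
Δφ = -16.481 − 28.207 = -44.688°.
a = sin²(Δφ/2) + cos φ₁ · cos φ₂ · sin²(Δλ/2) = 0.303186.
c = 2·atan2(√a, √(1−a)) = 1.16622 rad → d = 6371·c ≈ 7429.99 km.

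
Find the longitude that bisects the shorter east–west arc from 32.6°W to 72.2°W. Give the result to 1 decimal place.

52.4°W

Signed shortest Δλ from -32.6° to -72.2° is -39.6°.
Midpoint longitude = -32.6° + (-39.6°)/2 = -32.6° − 19.8° = -52.4°.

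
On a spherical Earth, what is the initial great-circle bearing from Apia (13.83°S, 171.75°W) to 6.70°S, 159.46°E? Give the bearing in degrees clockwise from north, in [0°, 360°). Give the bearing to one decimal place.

281.2°

Δλ = 159.46 − -171.75 = 331.21°; wrapped into (−180°, 180°]: -28.79°.
θ = atan2( sin Δλ · cos φ₂ , cos φ₁ · sin φ₂ − sin φ₁ · cos φ₂ · cos Δλ )
  = atan2(-0.47831, 0.09478) = -78.792° → normalised to [0°, 360°): 281.208°.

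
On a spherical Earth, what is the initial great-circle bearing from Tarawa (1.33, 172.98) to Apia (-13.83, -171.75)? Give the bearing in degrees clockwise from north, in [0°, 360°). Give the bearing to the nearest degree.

Δλ = -171.75 − 172.98 = -344.73°; wrapped into (−180°, 180°]: 15.27°.
θ = atan2( sin Δλ · cos φ₂ , cos φ₁ · sin φ₂ − sin φ₁ · cos φ₂ · cos Δλ )
  = atan2(0.25573, -0.26072) = 135.553° → normalised to [0°, 360°): 135.553°.

136°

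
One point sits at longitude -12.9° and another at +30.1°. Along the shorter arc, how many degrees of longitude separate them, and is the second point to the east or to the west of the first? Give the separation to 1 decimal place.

Raw difference: 30.1 − -12.9 = 43.0°.
Normalise into (−180°, 180°]: 43.0° stays 43.0°.
Positive ⇒ the second point lies to the east; separation 43.0°.

43.0° east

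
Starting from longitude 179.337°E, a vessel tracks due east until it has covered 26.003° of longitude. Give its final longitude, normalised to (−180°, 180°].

154.660°W

Start at +179.337°; shift +26.003° → +205.340°.
+205.340° lies outside (−180°, 180°]; subtract 360° → -154.660°.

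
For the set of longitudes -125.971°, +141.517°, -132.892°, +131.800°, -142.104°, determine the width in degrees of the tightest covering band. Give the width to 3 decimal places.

Sort the longitudes: -142.104°, -132.892°, -125.971°, +131.800°, +141.517°.
Eastward gaps between consecutive values (wrapping around): 9.212°, 6.921°, 257.771°, 9.717°, 76.379°.
Largest gap = 257.771° ⇒ minimal covering band is its complement: 360° − 257.771° = 102.229°.
Band runs from +131.800° eastward to -125.971°, crossing the antimeridian.

102.229°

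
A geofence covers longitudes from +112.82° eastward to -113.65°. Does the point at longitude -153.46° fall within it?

Yes

Band width going east from +112.82° to -113.65°: ((-113.65 − 112.82) mod 360) = 133.53°.
Offset of -153.46° east of the west edge: ((-153.46 − 112.82) mod 360) = 93.72°.
93.72° ≤ 133.53° ⇒ inside.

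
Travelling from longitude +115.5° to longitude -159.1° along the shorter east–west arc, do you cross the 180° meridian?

Yes

Naïve |-159.1 − 115.5| = 274.6° > 180°, so the shorter arc goes the other way round — across 180°.
Signed shortest Δλ = ((-159.1 − 115.5 + 180) mod 360) − 180 = 85.4°.
Going east by 85.4° from +115.5° passes through 180° before reaching -159.1°.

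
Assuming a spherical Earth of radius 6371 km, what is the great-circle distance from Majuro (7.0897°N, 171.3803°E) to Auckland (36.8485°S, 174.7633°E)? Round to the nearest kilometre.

4898 km

Δλ = 174.7633 − 171.3803 = 3.3830°.
Δφ = -36.8485 − 7.0897 = -43.9382°.
a = sin²(Δφ/2) + cos φ₁ · cos φ₂ · sin²(Δλ/2) = 0.140648.
c = 2·atan2(√a, √(1−a)) = 0.76886 rad → d = 6371·c ≈ 4898.40 km.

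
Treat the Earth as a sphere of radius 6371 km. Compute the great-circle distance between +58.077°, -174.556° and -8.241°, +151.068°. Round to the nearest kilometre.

Δλ = 151.068 − -174.556 = 325.624°; wrapped into (−180°, 180°]: -34.376°.
Δφ = -8.241 − 58.077 = -66.318°.
a = sin²(Δφ/2) + cos φ₁ · cos φ₂ · sin²(Δλ/2) = 0.344869.
c = 2·atan2(√a, √(1−a)) = 1.25533 rad → d = 6371·c ≈ 7997.69 km.

7998 km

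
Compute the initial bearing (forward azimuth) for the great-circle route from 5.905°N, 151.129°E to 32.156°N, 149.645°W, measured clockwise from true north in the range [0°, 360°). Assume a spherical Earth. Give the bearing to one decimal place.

56.3°

Δλ = -149.645 − 151.129 = -300.774°; wrapped into (−180°, 180°]: 59.226°.
θ = atan2( sin Δλ · cos φ₂ , cos φ₁ · sin φ₂ − sin φ₁ · cos φ₂ · cos Δλ )
  = atan2(0.72739, 0.48484) = 56.315° → normalised to [0°, 360°): 56.315°.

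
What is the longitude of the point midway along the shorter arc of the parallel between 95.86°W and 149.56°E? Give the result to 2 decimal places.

153.15°W

Signed shortest Δλ from -95.86° to +149.56° is -114.58°.
Midpoint longitude = -95.86° + (-114.58°)/2 = -95.86° − 57.29° = -153.15°.
(The naïve average (-95.86 + +149.56)/2 = 26.85° is on the wrong side of the globe.)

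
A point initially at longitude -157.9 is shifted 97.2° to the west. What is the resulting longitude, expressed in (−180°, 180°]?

+104.9°

Start at -157.9°; shift −97.2° → -255.1°.
-255.1° lies outside (−180°, 180°]; add 360° → +104.9°.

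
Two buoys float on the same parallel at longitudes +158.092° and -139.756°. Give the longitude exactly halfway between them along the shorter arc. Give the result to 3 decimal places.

-170.832°

Signed shortest Δλ from +158.092° to -139.756° is +62.152°.
Midpoint longitude = +158.092° + (+62.152°)/2 = +158.092° + 31.076° = +189.168°.
Normalise into (−180°, 180°]: -170.832°.
(The naïve average (+158.092 + -139.756)/2 = 9.168° is on the wrong side of the globe.)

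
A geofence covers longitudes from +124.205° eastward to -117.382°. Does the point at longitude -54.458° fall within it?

No

Band width going east from +124.205° to -117.382°: ((-117.382 − 124.205) mod 360) = 118.413°.
Offset of -54.458° east of the west edge: ((-54.458 − 124.205) mod 360) = 181.337°.
181.337° > 118.413° ⇒ outside.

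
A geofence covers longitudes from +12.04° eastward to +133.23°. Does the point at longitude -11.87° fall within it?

Band width going east from +12.04° to +133.23°: ((133.23 − 12.04) mod 360) = 121.19°.
Offset of -11.87° east of the west edge: ((-11.87 − 12.04) mod 360) = 336.09°.
336.09° > 121.19° ⇒ outside.

No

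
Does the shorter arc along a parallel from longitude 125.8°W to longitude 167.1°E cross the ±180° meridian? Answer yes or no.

Naïve |167.1 − -125.8| = 292.9° > 180°, so the shorter arc goes the other way round — across 180°.
Signed shortest Δλ = ((167.1 − -125.8 + 180) mod 360) − 180 = -67.1°.
Going west by 67.1° from -125.8° passes through 180° before reaching +167.1°.

Yes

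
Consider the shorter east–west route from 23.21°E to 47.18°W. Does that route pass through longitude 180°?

No

Signed shortest Δλ = ((-47.18 − 23.21 + 180) mod 360) − 180 = -70.39°.
Going west by 70.39° from +23.21° reaches -47.18° without touching 180°.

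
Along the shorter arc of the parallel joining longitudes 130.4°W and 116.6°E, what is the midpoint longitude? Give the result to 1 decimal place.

Signed shortest Δλ from -130.4° to +116.6° is -113.0°.
Midpoint longitude = -130.4° + (-113.0°)/2 = -130.4° − 56.5° = -186.9°.
Normalise into (−180°, 180°]: +173.1°.
(The naïve average (-130.4 + +116.6)/2 = -6.9° is on the wrong side of the globe.)

173.1°E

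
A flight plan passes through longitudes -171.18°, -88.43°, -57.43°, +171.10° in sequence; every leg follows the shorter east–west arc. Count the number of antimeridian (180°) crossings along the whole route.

1

Leg 1: -171.18° → -88.43°, shortest Δλ = 82.75° (east) — does not cross 180°.
Leg 2: -88.43° → -57.43°, shortest Δλ = 31.0° (east) — does not cross 180°.
Leg 3: -57.43° → +171.10°, shortest Δλ = -131.47° (west) — crosses 180°.
Total crossings: 1.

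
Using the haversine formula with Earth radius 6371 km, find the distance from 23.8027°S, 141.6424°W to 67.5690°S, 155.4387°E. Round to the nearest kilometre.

6434 km

Δλ = 155.4387 − -141.6424 = 297.0811°; wrapped into (−180°, 180°]: -62.9189°.
Δφ = -67.5690 − -23.8027 = -43.7663°.
a = sin²(Δφ/2) + cos φ₁ · cos φ₂ · sin²(Δλ/2) = 0.234006.
c = 2·atan2(√a, √(1−a)) = 1.00985 rad → d = 6371·c ≈ 6433.76 km.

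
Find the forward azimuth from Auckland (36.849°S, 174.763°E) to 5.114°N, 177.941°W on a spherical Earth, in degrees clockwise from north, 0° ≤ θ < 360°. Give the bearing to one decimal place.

10.8°

Δλ = -177.941 − 174.763 = -352.704°; wrapped into (−180°, 180°]: 7.296°.
θ = atan2( sin Δλ · cos φ₂ , cos φ₁ · sin φ₂ − sin φ₁ · cos φ₂ · cos Δλ )
  = atan2(0.12649, 0.66381) = 10.788° → normalised to [0°, 360°): 10.788°.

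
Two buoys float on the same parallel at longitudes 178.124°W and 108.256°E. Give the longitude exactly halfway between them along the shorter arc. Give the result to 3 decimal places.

Signed shortest Δλ from -178.124° to +108.256° is -73.620°.
Midpoint longitude = -178.124° + (-73.620°)/2 = -178.124° − 36.810° = -214.934°.
Normalise into (−180°, 180°]: +145.066°.
(The naïve average (-178.124 + +108.256)/2 = -34.934° is on the wrong side of the globe.)

145.066°E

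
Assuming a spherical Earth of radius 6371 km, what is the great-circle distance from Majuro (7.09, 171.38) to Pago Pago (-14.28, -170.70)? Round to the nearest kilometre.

Δλ = -170.70 − 171.38 = -342.08°; wrapped into (−180°, 180°]: 17.92°.
Δφ = -14.28 − 7.09 = -21.37°.
a = sin²(Δφ/2) + cos φ₁ · cos φ₂ · sin²(Δλ/2) = 0.057704.
c = 2·atan2(√a, √(1−a)) = 0.48518 rad → d = 6371·c ≈ 3091.06 km.

3091 km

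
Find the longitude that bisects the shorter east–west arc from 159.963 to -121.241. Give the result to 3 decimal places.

Signed shortest Δλ from +159.963° to -121.241° is +78.796°.
Midpoint longitude = +159.963° + (+78.796°)/2 = +159.963° + 39.398° = +199.361°.
Normalise into (−180°, 180°]: -160.639°.
(The naïve average (+159.963 + -121.241)/2 = 19.361° is on the wrong side of the globe.)

-160.639°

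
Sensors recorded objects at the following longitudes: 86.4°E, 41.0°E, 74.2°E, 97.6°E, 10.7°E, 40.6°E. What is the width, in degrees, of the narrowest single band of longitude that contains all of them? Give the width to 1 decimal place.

Sort the longitudes: +10.7°, +40.6°, +41.0°, +74.2°, +86.4°, +97.6°.
Eastward gaps between consecutive values (wrapping around): 29.9°, 0.4°, 33.2°, 12.2°, 11.2°, 273.1°.
Largest gap = 273.1° ⇒ minimal covering band is its complement: 360° − 273.1° = 86.9°.
Band runs from +10.7° eastward to +97.6°.

86.9°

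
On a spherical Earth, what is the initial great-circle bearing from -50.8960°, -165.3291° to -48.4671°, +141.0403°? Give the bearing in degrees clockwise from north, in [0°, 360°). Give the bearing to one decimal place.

252.6°

Δλ = 141.0403 − -165.3291 = 306.3694°; wrapped into (−180°, 180°]: -53.6306°.
θ = atan2( sin Δλ · cos φ₂ , cos φ₁ · sin φ₂ − sin φ₁ · cos φ₂ · cos Δλ )
  = atan2(-0.53389, -0.16704) = -107.373° → normalised to [0°, 360°): 252.627°.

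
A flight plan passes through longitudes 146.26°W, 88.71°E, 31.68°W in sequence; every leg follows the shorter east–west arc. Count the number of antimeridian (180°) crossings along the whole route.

1

Leg 1: -146.26° → +88.71°, shortest Δλ = -125.03° (west) — crosses 180°.
Leg 2: +88.71° → -31.68°, shortest Δλ = -120.39° (west) — does not cross 180°.
Total crossings: 1.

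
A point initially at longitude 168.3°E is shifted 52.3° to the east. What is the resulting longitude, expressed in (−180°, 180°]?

139.4°W

Start at +168.3°; shift +52.3° → +220.6°.
+220.6° lies outside (−180°, 180°]; subtract 360° → -139.4°.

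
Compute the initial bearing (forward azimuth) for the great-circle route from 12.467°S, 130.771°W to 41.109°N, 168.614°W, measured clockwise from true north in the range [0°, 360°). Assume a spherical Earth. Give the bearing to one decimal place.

Δλ = -168.614 − -130.771 = -37.843°.
θ = atan2( sin Δλ · cos φ₂ , cos φ₁ · sin φ₂ − sin φ₁ · cos φ₂ · cos Δλ )
  = atan2(-0.46225, 0.77044) = -30.963° → normalised to [0°, 360°): 329.037°.

329.0°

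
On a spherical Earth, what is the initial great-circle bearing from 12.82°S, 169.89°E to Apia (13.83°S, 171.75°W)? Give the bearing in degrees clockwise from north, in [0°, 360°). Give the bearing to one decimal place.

95.3°

Δλ = -171.75 − 169.89 = -341.64°; wrapped into (−180°, 180°]: 18.36°.
θ = atan2( sin Δλ · cos φ₂ , cos φ₁ · sin φ₂ − sin φ₁ · cos φ₂ · cos Δλ )
  = atan2(0.30585, -0.02859) = 95.341° → normalised to [0°, 360°): 95.341°.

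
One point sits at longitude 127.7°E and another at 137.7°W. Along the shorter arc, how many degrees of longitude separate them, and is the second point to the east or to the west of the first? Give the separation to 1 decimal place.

94.6° east

Raw difference: -137.7 − 127.7 = -265.4°.
Normalise into (−180°, 180°]: -265.4° + 360° = 94.6°.
Positive ⇒ the second point lies to the east; separation 94.6°.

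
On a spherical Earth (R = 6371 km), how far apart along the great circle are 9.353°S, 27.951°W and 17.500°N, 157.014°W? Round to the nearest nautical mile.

Δλ = -157.014 − -27.951 = -129.063°.
Δφ = 17.500 − -9.353 = 26.853°.
a = sin²(Δφ/2) + cos φ₁ · cos φ₂ · sin²(Δλ/2) = 0.820944.
c = 2·atan2(√a, √(1−a)) = 2.26775 rad → d = 6371·c ≈ 14447.86 km ≈ 7801.22 nmi.

7801 nmi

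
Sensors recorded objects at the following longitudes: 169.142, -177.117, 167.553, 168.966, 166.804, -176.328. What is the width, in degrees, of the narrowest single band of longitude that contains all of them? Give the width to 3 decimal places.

16.868°

Sort the longitudes: -177.117°, -176.328°, +166.804°, +167.553°, +168.966°, +169.142°.
Eastward gaps between consecutive values (wrapping around): 0.789°, 343.132°, 0.749°, 1.413°, 0.176°, 13.741°.
Largest gap = 343.132° ⇒ minimal covering band is its complement: 360° − 343.132° = 16.868°.
Band runs from +166.804° eastward to -176.328°, crossing the antimeridian.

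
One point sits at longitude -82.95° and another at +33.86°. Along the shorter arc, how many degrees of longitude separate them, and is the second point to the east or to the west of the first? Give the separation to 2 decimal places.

116.81° east

Raw difference: 33.86 − -82.95 = 116.81°.
Normalise into (−180°, 180°]: 116.81° stays 116.81°.
Positive ⇒ the second point lies to the east; separation 116.81°.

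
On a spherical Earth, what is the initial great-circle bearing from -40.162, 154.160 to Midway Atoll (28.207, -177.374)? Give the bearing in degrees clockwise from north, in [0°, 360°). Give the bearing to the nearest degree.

26°

Δλ = -177.374 − 154.160 = -331.534°; wrapped into (−180°, 180°]: 28.466°.
θ = atan2( sin Δλ · cos φ₂ , cos φ₁ · sin φ₂ − sin φ₁ · cos φ₂ · cos Δλ )
  = atan2(0.42003, 0.86086) = 26.009° → normalised to [0°, 360°): 26.009°.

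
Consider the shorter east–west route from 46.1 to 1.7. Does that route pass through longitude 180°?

No

Signed shortest Δλ = ((1.7 − 46.1 + 180) mod 360) − 180 = -44.4°.
Going west by 44.4° from +46.1° reaches +1.7° without touching 180°.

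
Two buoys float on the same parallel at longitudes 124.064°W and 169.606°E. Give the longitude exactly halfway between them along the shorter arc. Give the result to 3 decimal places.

Signed shortest Δλ from -124.064° to +169.606° is -66.330°.
Midpoint longitude = -124.064° + (-66.330°)/2 = -124.064° − 33.165° = -157.229°.
(The naïve average (-124.064 + +169.606)/2 = 22.771° is on the wrong side of the globe.)

157.229°W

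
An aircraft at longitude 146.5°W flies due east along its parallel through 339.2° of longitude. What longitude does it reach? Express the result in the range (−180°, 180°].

167.3°W

Start at -146.5°; shift +339.2° → +192.7°.
+192.7° lies outside (−180°, 180°]; subtract 360° → -167.3°.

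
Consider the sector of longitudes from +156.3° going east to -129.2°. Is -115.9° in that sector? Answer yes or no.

No

Band width going east from +156.3° to -129.2°: ((-129.2 − 156.3) mod 360) = 74.5°.
Offset of -115.9° east of the west edge: ((-115.9 − 156.3) mod 360) = 87.8°.
87.8° > 74.5° ⇒ outside.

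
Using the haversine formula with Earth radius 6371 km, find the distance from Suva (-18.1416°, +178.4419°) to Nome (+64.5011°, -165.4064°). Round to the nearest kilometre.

9293 km

Δλ = -165.4064 − 178.4419 = -343.8483°; wrapped into (−180°, 180°]: 16.1517°.
Δφ = 64.5011 − -18.1416 = 82.6427°.
a = sin²(Δφ/2) + cos φ₁ · cos φ₂ · sin²(Δλ/2) = 0.444046.
c = 2·atan2(√a, √(1−a)) = 1.45865 rad → d = 6371·c ≈ 9293.07 km.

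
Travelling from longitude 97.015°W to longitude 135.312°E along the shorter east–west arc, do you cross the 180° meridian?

Yes

Naïve |135.312 − -97.015| = 232.327° > 180°, so the shorter arc goes the other way round — across 180°.
Signed shortest Δλ = ((135.312 − -97.015 + 180) mod 360) − 180 = -127.673°.
Going west by 127.673° from -97.015° passes through 180° before reaching +135.312°.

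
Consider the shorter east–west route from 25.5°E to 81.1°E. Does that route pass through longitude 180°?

Signed shortest Δλ = ((81.1 − 25.5 + 180) mod 360) − 180 = 55.6°.
Going east by 55.6° from +25.5° reaches +81.1° without touching 180°.

No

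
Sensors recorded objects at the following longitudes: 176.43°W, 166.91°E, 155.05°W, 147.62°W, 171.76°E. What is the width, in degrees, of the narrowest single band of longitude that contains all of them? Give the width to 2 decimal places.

Sort the longitudes: -176.43°, -155.05°, -147.62°, +166.91°, +171.76°.
Eastward gaps between consecutive values (wrapping around): 21.38°, 7.43°, 314.53°, 4.85°, 11.81°.
Largest gap = 314.53° ⇒ minimal covering band is its complement: 360° − 314.53° = 45.47°.
Band runs from +166.91° eastward to -147.62°, crossing the antimeridian.

45.47°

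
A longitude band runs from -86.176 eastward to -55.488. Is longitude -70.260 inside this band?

Band width going east from -86.176° to -55.488°: ((-55.488 − -86.176) mod 360) = 30.688°.
Offset of -70.260° east of the west edge: ((-70.260 − -86.176) mod 360) = 15.916°.
15.916° ≤ 30.688° ⇒ inside.

Yes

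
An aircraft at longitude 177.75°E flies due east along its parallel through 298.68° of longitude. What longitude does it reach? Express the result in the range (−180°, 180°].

Start at +177.75°; shift +298.68° → +476.43°.
+476.43° lies outside (−180°, 180°]; subtract 360° → +116.43°.

116.43°E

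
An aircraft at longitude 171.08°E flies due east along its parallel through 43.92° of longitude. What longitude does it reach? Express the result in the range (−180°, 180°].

145.00°W

Start at +171.08°; shift +43.92° → +215.00°.
+215.00° lies outside (−180°, 180°]; subtract 360° → -145.00°.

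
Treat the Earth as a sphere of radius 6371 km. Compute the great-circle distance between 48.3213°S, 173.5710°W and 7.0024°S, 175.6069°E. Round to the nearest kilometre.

4707 km

Δλ = 175.6069 − -173.5710 = 349.1779°; wrapped into (−180°, 180°]: -10.8221°.
Δφ = -7.0024 − -48.3213 = 41.3189°.
a = sin²(Δφ/2) + cos φ₁ · cos φ₂ · sin²(Δλ/2) = 0.130346.
c = 2·atan2(√a, √(1−a)) = 0.73875 rad → d = 6371·c ≈ 4706.60 km.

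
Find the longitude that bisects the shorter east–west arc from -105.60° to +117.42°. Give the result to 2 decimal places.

Signed shortest Δλ from -105.60° to +117.42° is -136.98°.
Midpoint longitude = -105.60° + (-136.98°)/2 = -105.60° − 68.49° = -174.09°.
(The naïve average (-105.60 + +117.42)/2 = 5.91° is on the wrong side of the globe.)

-174.09°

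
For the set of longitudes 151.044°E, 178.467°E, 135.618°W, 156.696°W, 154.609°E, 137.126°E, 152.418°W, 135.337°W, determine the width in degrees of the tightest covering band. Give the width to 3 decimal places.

Sort the longitudes: -156.696°, -152.418°, -135.618°, -135.337°, +137.126°, +151.044°, +154.609°, +178.467°.
Eastward gaps between consecutive values (wrapping around): 4.278°, 16.800°, 0.281°, 272.463°, 13.918°, 3.565°, 23.858°, 24.837°.
Largest gap = 272.463° ⇒ minimal covering band is its complement: 360° − 272.463° = 87.537°.
Band runs from +137.126° eastward to -135.337°, crossing the antimeridian.

87.537°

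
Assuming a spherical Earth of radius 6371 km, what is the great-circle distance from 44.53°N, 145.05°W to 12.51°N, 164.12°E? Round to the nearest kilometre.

Δλ = 164.12 − -145.05 = 309.17°; wrapped into (−180°, 180°]: -50.83°.
Δφ = 12.51 − 44.53 = -32.02°.
a = sin²(Δφ/2) + cos φ₁ · cos φ₂ · sin²(Δλ/2) = 0.204256.
c = 2·atan2(√a, √(1−a)) = 0.93789 rad → d = 6371·c ≈ 5975.32 km.

5975 km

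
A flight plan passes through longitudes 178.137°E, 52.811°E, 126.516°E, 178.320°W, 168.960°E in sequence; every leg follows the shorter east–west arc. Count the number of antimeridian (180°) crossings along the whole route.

Leg 1: +178.137° → +52.811°, shortest Δλ = -125.326° (west) — does not cross 180°.
Leg 2: +52.811° → +126.516°, shortest Δλ = 73.705° (east) — does not cross 180°.
Leg 3: +126.516° → -178.320°, shortest Δλ = 55.164° (east) — crosses 180°.
Leg 4: -178.320° → +168.960°, shortest Δλ = -12.72° (west) — crosses 180°.
Total crossings: 2.

2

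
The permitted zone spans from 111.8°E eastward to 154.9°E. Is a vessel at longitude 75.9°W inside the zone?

Band width going east from +111.8° to +154.9°: ((154.9 − 111.8) mod 360) = 43.1°.
Offset of -75.9° east of the west edge: ((-75.9 − 111.8) mod 360) = 172.3°.
172.3° > 43.1° ⇒ outside.

No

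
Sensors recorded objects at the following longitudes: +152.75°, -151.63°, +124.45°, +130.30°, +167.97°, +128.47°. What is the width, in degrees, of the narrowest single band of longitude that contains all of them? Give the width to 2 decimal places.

Sort the longitudes: -151.63°, +124.45°, +128.47°, +130.30°, +152.75°, +167.97°.
Eastward gaps between consecutive values (wrapping around): 276.08°, 4.02°, 1.83°, 22.45°, 15.22°, 40.40°.
Largest gap = 276.08° ⇒ minimal covering band is its complement: 360° − 276.08° = 83.92°.
Band runs from +124.45° eastward to -151.63°, crossing the antimeridian.

83.92°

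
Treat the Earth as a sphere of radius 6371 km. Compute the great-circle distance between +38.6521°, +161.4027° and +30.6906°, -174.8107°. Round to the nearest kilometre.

2340 km

Δλ = -174.8107 − 161.4027 = -336.2134°; wrapped into (−180°, 180°]: 23.7866°.
Δφ = 30.6906 − 38.6521 = -7.9615°.
a = sin²(Δφ/2) + cos φ₁ · cos φ₂ · sin²(Δλ/2) = 0.033343.
c = 2·atan2(√a, √(1−a)) = 0.36726 rad → d = 6371·c ≈ 2339.82 km.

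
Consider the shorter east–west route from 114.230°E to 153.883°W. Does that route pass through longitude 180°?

Yes

Naïve |-153.883 − 114.230| = 268.113° > 180°, so the shorter arc goes the other way round — across 180°.
Signed shortest Δλ = ((-153.883 − 114.230 + 180) mod 360) − 180 = 91.887°.
Going east by 91.887° from +114.230° passes through 180° before reaching -153.883°.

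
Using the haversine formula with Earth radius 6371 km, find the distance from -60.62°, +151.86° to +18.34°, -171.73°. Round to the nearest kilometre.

9366 km

Δλ = -171.73 − 151.86 = -323.59°; wrapped into (−180°, 180°]: 36.41°.
Δφ = 18.34 − -60.62 = 78.96°.
a = sin²(Δφ/2) + cos φ₁ · cos φ₂ · sin²(Δλ/2) = 0.449706.
c = 2·atan2(√a, √(1−a)) = 1.47004 rad → d = 6371·c ≈ 9365.61 km.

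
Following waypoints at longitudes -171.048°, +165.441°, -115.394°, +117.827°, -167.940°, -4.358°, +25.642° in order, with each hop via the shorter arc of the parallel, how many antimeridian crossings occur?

Leg 1: -171.048° → +165.441°, shortest Δλ = -23.511° (west) — crosses 180°.
Leg 2: +165.441° → -115.394°, shortest Δλ = 79.165° (east) — crosses 180°.
Leg 3: -115.394° → +117.827°, shortest Δλ = -126.779° (west) — crosses 180°.
Leg 4: +117.827° → -167.940°, shortest Δλ = 74.233° (east) — crosses 180°.
Leg 5: -167.940° → -4.358°, shortest Δλ = 163.582° (east) — does not cross 180°.
Leg 6: -4.358° → +25.642°, shortest Δλ = 30.0° (east) — does not cross 180°.
Total crossings: 4.

4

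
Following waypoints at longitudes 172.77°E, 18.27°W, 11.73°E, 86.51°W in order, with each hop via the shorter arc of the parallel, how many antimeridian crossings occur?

Leg 1: +172.77° → -18.27°, shortest Δλ = 168.96° (east) — crosses 180°.
Leg 2: -18.27° → +11.73°, shortest Δλ = 30.0° (east) — does not cross 180°.
Leg 3: +11.73° → -86.51°, shortest Δλ = -98.24° (west) — does not cross 180°.
Total crossings: 1.

1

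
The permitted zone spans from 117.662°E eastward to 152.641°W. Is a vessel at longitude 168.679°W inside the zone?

Yes

Band width going east from +117.662° to -152.641°: ((-152.641 − 117.662) mod 360) = 89.697°.
Offset of -168.679° east of the west edge: ((-168.679 − 117.662) mod 360) = 73.659°.
73.659° ≤ 89.697° ⇒ inside.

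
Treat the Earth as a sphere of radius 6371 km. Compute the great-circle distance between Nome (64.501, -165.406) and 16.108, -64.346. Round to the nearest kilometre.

Δλ = -64.346 − -165.406 = 101.060°.
Δφ = 16.108 − 64.501 = -48.393°.
a = sin²(Δφ/2) + cos φ₁ · cos φ₂ · sin²(Δλ/2) = 0.414460.
c = 2·atan2(√a, √(1−a)) = 1.39887 rad → d = 6371·c ≈ 8912.20 km.

8912 km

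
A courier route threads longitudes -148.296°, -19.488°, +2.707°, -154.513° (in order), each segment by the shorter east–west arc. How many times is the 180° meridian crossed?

Leg 1: -148.296° → -19.488°, shortest Δλ = 128.808° (east) — does not cross 180°.
Leg 2: -19.488° → +2.707°, shortest Δλ = 22.195° (east) — does not cross 180°.
Leg 3: +2.707° → -154.513°, shortest Δλ = -157.22° (west) — does not cross 180°.
Total crossings: 0.

0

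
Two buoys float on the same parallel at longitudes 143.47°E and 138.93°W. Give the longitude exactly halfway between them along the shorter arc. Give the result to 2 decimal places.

177.73°W

Signed shortest Δλ from +143.47° to -138.93° is +77.60°.
Midpoint longitude = +143.47° + (+77.60°)/2 = +143.47° + 38.80° = +182.27°.
Normalise into (−180°, 180°]: -177.73°.
(The naïve average (+143.47 + -138.93)/2 = 2.27° is on the wrong side of the globe.)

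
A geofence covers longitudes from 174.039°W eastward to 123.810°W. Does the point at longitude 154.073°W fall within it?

Band width going east from -174.039° to -123.810°: ((-123.810 − -174.039) mod 360) = 50.229°.
Offset of -154.073° east of the west edge: ((-154.073 − -174.039) mod 360) = 19.966°.
19.966° ≤ 50.229° ⇒ inside.

Yes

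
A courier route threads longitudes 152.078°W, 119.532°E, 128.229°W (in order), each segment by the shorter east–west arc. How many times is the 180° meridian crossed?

Leg 1: -152.078° → +119.532°, shortest Δλ = -88.39° (west) — crosses 180°.
Leg 2: +119.532° → -128.229°, shortest Δλ = 112.239° (east) — crosses 180°.
Total crossings: 2.

2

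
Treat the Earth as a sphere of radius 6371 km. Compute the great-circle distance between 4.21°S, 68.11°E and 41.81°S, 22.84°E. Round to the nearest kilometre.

6127 km

Δλ = 22.84 − 68.11 = -45.27°.
Δφ = -41.81 − -4.21 = -37.60°.
a = sin²(Δφ/2) + cos φ₁ · cos φ₂ · sin²(Δλ/2) = 0.213957.
c = 2·atan2(√a, √(1−a)) = 0.96175 rad → d = 6371·c ≈ 6127.31 km.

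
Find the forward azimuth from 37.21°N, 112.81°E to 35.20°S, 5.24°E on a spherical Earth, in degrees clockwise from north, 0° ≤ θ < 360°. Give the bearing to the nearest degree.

248°

Δλ = 5.24 − 112.81 = -107.57°.
θ = atan2( sin Δλ · cos φ₂ , cos φ₁ · sin φ₂ − sin φ₁ · cos φ₂ · cos Δλ )
  = atan2(-0.77902, -0.30991) = -111.694° → normalised to [0°, 360°): 248.306°.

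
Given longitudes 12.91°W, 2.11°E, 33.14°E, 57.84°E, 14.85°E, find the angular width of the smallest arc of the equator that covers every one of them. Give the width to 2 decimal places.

Sort the longitudes: -12.91°, +2.11°, +14.85°, +33.14°, +57.84°.
Eastward gaps between consecutive values (wrapping around): 15.02°, 12.74°, 18.29°, 24.70°, 289.25°.
Largest gap = 289.25° ⇒ minimal covering band is its complement: 360° − 289.25° = 70.75°.
Band runs from -12.91° eastward to +57.84°.

70.75°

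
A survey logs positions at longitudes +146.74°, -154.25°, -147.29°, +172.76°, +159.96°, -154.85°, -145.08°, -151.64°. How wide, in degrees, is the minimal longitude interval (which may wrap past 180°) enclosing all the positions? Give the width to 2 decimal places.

Sort the longitudes: -154.85°, -154.25°, -151.64°, -147.29°, -145.08°, +146.74°, +159.96°, +172.76°.
Eastward gaps between consecutive values (wrapping around): 0.60°, 2.61°, 4.35°, 2.21°, 291.82°, 13.22°, 12.80°, 32.39°.
Largest gap = 291.82° ⇒ minimal covering band is its complement: 360° − 291.82° = 68.18°.
Band runs from +146.74° eastward to -145.08°, crossing the antimeridian.

68.18°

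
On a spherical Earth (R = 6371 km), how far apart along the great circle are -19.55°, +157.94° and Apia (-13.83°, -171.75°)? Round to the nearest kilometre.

Δλ = -171.75 − 157.94 = -329.69°; wrapped into (−180°, 180°]: 30.31°.
Δφ = -13.83 − -19.55 = 5.72°.
a = sin²(Δφ/2) + cos φ₁ · cos φ₂ · sin²(Δλ/2) = 0.065028.
c = 2·atan2(√a, √(1−a)) = 0.51571 rad → d = 6371·c ≈ 3285.59 km.

3286 km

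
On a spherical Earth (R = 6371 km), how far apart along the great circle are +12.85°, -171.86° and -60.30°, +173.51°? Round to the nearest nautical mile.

4448 nmi

Δλ = 173.51 − -171.86 = 345.37°; wrapped into (−180°, 180°]: -14.63°.
Δφ = -60.30 − 12.85 = -73.15°.
a = sin²(Δφ/2) + cos φ₁ · cos φ₂ · sin²(Δλ/2) = 0.362897.
c = 2·atan2(√a, √(1−a)) = 1.29303 rad → d = 6371·c ≈ 8237.91 km ≈ 4448.12 nmi.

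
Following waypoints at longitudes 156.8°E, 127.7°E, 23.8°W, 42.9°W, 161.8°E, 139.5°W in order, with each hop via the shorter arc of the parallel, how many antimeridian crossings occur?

Leg 1: +156.8° → +127.7°, shortest Δλ = -29.1° (west) — does not cross 180°.
Leg 2: +127.7° → -23.8°, shortest Δλ = -151.5° (west) — does not cross 180°.
Leg 3: -23.8° → -42.9°, shortest Δλ = -19.1° (west) — does not cross 180°.
Leg 4: -42.9° → +161.8°, shortest Δλ = -155.3° (west) — crosses 180°.
Leg 5: +161.8° → -139.5°, shortest Δλ = 58.7° (east) — crosses 180°.
Total crossings: 2.

2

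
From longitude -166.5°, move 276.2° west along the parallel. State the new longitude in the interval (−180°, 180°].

-82.7°

Start at -166.5°; shift −276.2° → -442.7°.
-442.7° lies outside (−180°, 180°]; add 360° → -82.7°.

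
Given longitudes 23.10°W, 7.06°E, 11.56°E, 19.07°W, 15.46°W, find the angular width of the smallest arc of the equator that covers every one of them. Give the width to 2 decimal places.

34.66°

Sort the longitudes: -23.10°, -19.07°, -15.46°, +7.06°, +11.56°.
Eastward gaps between consecutive values (wrapping around): 4.03°, 3.61°, 22.52°, 4.50°, 325.34°.
Largest gap = 325.34° ⇒ minimal covering band is its complement: 360° − 325.34° = 34.66°.
Band runs from -23.10° eastward to +11.56°.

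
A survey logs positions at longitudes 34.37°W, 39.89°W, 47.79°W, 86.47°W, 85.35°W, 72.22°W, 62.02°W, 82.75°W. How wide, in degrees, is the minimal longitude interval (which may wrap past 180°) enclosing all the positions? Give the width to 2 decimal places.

Sort the longitudes: -86.47°, -85.35°, -82.75°, -72.22°, -62.02°, -47.79°, -39.89°, -34.37°.
Eastward gaps between consecutive values (wrapping around): 1.12°, 2.60°, 10.53°, 10.20°, 14.23°, 7.90°, 5.52°, 307.90°.
Largest gap = 307.90° ⇒ minimal covering band is its complement: 360° − 307.90° = 52.10°.
Band runs from -86.47° eastward to -34.37°.

52.10°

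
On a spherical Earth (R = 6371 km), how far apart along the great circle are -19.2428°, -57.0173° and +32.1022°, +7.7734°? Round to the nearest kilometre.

8948 km

Δλ = 7.7734 − -57.0173 = 64.7907°.
Δφ = 32.1022 − -19.2428 = 51.3450°.
a = sin²(Δφ/2) + cos φ₁ · cos φ₂ · sin²(Δλ/2) = 0.417250.
c = 2·atan2(√a, √(1−a)) = 1.40453 rad → d = 6371·c ≈ 8948.27 km.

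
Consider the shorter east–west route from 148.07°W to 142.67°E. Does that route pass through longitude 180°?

Yes

Naïve |142.67 − -148.07| = 290.74° > 180°, so the shorter arc goes the other way round — across 180°.
Signed shortest Δλ = ((142.67 − -148.07 + 180) mod 360) − 180 = -69.26°.
Going west by 69.26° from -148.07° passes through 180° before reaching +142.67°.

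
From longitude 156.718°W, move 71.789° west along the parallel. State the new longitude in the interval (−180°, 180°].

Start at -156.718°; shift −71.789° → -228.507°.
-228.507° lies outside (−180°, 180°]; add 360° → +131.493°.

131.493°E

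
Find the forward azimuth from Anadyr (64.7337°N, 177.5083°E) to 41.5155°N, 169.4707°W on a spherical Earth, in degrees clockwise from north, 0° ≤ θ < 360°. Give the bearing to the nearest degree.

Δλ = -169.4707 − 177.5083 = -346.9790°; wrapped into (−180°, 180°]: 13.0210°.
θ = atan2( sin Δλ · cos φ₂ , cos φ₁ · sin φ₂ − sin φ₁ · cos φ₂ · cos Δλ )
  = atan2(0.16871, -0.37682) = 155.882° → normalised to [0°, 360°): 155.882°.

156°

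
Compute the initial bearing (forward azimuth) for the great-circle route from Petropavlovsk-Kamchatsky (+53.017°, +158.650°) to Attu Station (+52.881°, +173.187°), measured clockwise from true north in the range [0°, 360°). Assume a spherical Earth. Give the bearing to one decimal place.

Δλ = 173.187 − 158.650 = 14.537°.
θ = atan2( sin Δλ · cos φ₂ , cos φ₁ · sin φ₂ − sin φ₁ · cos φ₂ · cos Δλ )
  = atan2(0.15147, 0.01306) = 85.072° → normalised to [0°, 360°): 85.072°.

85.1°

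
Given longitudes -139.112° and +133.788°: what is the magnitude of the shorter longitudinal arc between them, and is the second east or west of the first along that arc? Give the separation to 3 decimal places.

Raw difference: 133.788 − -139.112 = 272.9°.
Normalise into (−180°, 180°]: 272.9° − 360° = -87.1°.
Negative ⇒ the second point lies to the west; separation 87.100°.

87.100° west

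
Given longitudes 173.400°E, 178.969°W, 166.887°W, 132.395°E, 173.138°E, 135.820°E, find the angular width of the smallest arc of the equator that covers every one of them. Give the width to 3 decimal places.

60.718°

Sort the longitudes: -178.969°, -166.887°, +132.395°, +135.820°, +173.138°, +173.400°.
Eastward gaps between consecutive values (wrapping around): 12.082°, 299.282°, 3.425°, 37.318°, 0.262°, 7.631°.
Largest gap = 299.282° ⇒ minimal covering band is its complement: 360° − 299.282° = 60.718°.
Band runs from +132.395° eastward to -166.887°, crossing the antimeridian.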